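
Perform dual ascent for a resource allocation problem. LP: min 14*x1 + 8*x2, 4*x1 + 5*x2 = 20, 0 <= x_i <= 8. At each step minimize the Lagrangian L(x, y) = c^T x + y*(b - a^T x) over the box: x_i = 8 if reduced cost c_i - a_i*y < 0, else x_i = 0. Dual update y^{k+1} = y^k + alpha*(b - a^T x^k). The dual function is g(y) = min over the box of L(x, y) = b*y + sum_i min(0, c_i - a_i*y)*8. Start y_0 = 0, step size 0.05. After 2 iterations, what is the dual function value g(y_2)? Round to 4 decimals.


Dual ascent for LP: min 14*x1 + 8*x2, 4*x1 + 5*x2 = 20, 0 <= x_i <= 8
Step 1: y^k = 0.0, reduced costs: (14.0, 8.0)
  x^k = (0.0, 0.0), subgradient = b - a^T x = 20.0
  y^{k+1} = 0.0 + 0.05*20.0 = 1.0
Step 2: y^k = 1.0, reduced costs: (10.0, 3.0)
  x^k = (0.0, 0.0), subgradient = b - a^T x = 20.0
  y^{k+1} = 1.0 + 0.05*20.0 = 2.0
Dual objective at y_2 = 2.0: reduced costs (6.0, -2.0), box minimizer x = (0.0, 8.0)
g(y_2) = b*y + (c1 - a1*y)*x1 + (c2 - a2*y)*x2 = 20*2.0 + 6.0*0.0 + (-2.0)*8.0 = 40.0 + 0.0 - 16.0 = 24.0


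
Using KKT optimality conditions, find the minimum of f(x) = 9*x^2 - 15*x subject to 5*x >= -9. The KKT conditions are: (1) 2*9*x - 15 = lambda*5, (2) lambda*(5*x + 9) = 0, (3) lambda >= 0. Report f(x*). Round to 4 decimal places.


Step 1: Try lambda = 0 (constraint inactive).
Stationarity: 2*9*x - 15 = 0
x* = 15/(2*9) = 5/6 = 0.8333 (rounded; the exact value 5/6 is used below)
Check constraint: 5*0.8333 = 4.1665 >= -9 -- satisfied.
Step 2: Compute optimal value.
f(x*) = 9*(5/6)^2 - 15*(5/6) = -6.25


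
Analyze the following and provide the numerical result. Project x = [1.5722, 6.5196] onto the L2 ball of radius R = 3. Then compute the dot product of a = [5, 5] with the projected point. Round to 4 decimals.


Step 1: Compute ||x|| (intermediates to 6 decimals).
||x|| = sqrt(1.5722^2 + 6.5196^2) = 6.706489
Step 2: Project.
Since ||x|| > R, scale = R/||x|| = 3/6.706489 = 0.447328, proj(x) = scale * x
proj(x) = [0.703289, 2.9164]
Step 3: Dot product.
a^T * proj(x) = 5*0.703289 + 5*2.9164 = 18.0984


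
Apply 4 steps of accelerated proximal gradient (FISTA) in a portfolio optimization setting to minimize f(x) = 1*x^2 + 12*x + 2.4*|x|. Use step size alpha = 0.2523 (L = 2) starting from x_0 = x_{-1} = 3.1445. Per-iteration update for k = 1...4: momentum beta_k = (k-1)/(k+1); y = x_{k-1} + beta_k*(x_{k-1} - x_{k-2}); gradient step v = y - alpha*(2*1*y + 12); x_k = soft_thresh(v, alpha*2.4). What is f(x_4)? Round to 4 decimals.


FISTA on f(x) = 1*x^2 + 12*x + 2.4*|x|
L = 2, alpha = 0.2523
Iteration 1: beta = 0.0, y = 3.1445 + 0.0*(3.1445 - 3.1445) = 3.1445
  grad(y) = 18.289, v = y - alpha*grad = -1.4698
  prox(v) = soft_thresh(-1.4698, 0.6055) = -0.8643
Iteration 2: beta = 0.3333, y = -0.8643 + 0.3333*(-0.8643 - 3.1445) = -2.2006
  grad(y) = 7.5989, v = y - alpha*grad = -4.1178
  prox(v) = soft_thresh(-4.1178, 0.6055) = -3.5122
Iteration 3: beta = 0.5, y = -3.5122 + 0.5*(-3.5122 + 0.8643) = -4.8362
  grad(y) = 2.3276, v = y - alpha*grad = -5.4235
  prox(v) = soft_thresh(-5.4235, 0.6055) = -4.8179
Iteration 4: beta = 0.6, y = -4.8179 + 0.6*(-4.8179 + 3.5122) = -5.6014
  grad(y) = 0.7973, v = y - alpha*grad = -5.8025
  prox(v) = soft_thresh(-5.8025, 0.6055) = -5.197
f(x_4) = 1*(-5.197)^2 + 12*(-5.197) + 2.4*|-5.197| = -22.8824


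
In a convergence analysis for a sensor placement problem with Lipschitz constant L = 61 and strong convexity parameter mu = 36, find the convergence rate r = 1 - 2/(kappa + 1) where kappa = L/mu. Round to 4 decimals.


Step 1: Compute the condition number.
kappa = L/mu = 61/36 = 1.6944
Step 2: Compute the convergence rate.
r = 1 - 2/(kappa + 1) = 1 - 2*mu/(L + mu) = (L - mu)/(L + mu) = 25/97 = 0.2577


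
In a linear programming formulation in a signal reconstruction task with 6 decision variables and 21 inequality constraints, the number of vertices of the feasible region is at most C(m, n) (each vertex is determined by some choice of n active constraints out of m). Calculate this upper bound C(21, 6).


Each vertex corresponds to some choice of n active constraints out of m, so the number of vertices is at most C(m, n) = m! / (n!(m-n)!).
m = 21, n = 6
Numerator: 21 * 20 * 19 * 18 * 17 * 16
Denominator: 6! = 720
C(21, 6) = 54264


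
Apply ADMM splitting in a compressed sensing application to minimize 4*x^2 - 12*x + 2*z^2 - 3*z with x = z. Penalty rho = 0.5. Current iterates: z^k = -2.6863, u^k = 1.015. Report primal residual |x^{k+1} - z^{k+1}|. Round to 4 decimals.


ADMM iteration with rho = 0.5, z^k = -2.6863, u^k = 1.015
Step 1: x-update.
Minimize 4*x^2 - 12*x + (0.5/2)*(x + 2.6863 + 1.015)^2
FOC: (2*4 + 0.5)*x = 12 + 0.5*(-2.6863 - 1.015)
x^{k+1} = 1.194
Step 2: z-update.
Minimize 2*z^2 - 3*z + (0.5/2)*(1.194 - z + 1.015)^2
FOC: (2*2 + 0.5)*z = 3 + 0.5*(1.194 + 1.015)
z^{k+1} = 0.9121
Step 3: u-update.
u^{k+1} = 1.015 + 1.194 - 0.9121 = 1.2969
Step 4: Primal residual = |1.194 - 0.9121| = 0.2819


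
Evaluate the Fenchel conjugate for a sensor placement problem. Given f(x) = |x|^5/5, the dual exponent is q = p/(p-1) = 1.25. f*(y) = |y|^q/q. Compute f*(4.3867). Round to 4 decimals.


The conjugate exponent q satisfies 1/p + 1/q = 1.
p = 5, so q = 5/(5 - 1) = 1.25
|y|^q = 4.3867^1.25 = 6.3485
f*(4.3867) = 6.3485 / 1.25 = 5.0788


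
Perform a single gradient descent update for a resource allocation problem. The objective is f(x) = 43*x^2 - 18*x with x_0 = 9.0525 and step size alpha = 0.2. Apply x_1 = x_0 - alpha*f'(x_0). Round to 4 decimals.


We compute the gradient at x_0 and apply the update.
f'(x) = 86*x - 18
f'(9.0525) = 86*9.0525 - 18 = 760.515
x_1 = 9.0525 - 0.2*760.515 = -143.0505


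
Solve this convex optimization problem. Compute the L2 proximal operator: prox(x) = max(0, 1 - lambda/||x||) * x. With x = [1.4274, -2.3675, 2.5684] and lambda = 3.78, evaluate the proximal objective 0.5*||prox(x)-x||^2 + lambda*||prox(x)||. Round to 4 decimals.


Step 1: Compute ||x||.
||x|| = 3.7735
Step 2: Compute scaling factor.
scale = max(0, 1 - 3.78/3.7735) = 0.0
Step 3: prox(x) = [0.0, -0.0, 0.0]
||prox(x)|| = 0.0
Step 4: Proximal objective.
0.5*||prox-x||^2 = 7.1196
lambda*||prox|| = 0.0
Total = 7.1196


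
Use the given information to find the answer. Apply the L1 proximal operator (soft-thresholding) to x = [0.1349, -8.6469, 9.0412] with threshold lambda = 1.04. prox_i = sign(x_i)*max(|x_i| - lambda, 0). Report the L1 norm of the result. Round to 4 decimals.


Soft-thresholding with lambda = 1.04:
prox(0.1349) = sign(0.1349)*max(|0.1349| - 1.04, 0) = 0.0
prox(-8.6469) = sign(-8.6469)*max(|-8.6469| - 1.04, 0) = -7.6069
prox(9.0412) = sign(9.0412)*max(|9.0412| - 1.04, 0) = 8.0012
prox(x) = [0.0, -7.6069, 8.0012]
||prox(x)||_1 = 0.0 + 7.6069 + 8.0012 = 15.6081


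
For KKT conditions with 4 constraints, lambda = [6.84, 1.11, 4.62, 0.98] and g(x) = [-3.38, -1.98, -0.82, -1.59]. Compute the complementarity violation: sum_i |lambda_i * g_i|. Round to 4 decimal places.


KKT complementary slackness check:
lambda_1 * g_1 = 6.84 * -3.38 = -23.1192
lambda_2 * g_2 = 1.11 * -1.98 = -2.1978
lambda_3 * g_3 = 4.62 * -0.82 = -3.7884
lambda_4 * g_4 = 0.98 * -1.59 = -1.5582
Total violation = 23.1192 + 2.1978 + 3.7884 + 1.5582 = 30.6636


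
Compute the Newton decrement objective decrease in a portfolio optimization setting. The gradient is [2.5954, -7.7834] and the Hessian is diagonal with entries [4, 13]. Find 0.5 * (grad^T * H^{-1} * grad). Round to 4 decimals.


Step 1: H is diagonal, so H^(-1) * g = [0.6489, -0.5987].
Step 2: g^T H^(-1) g = sum_i g_i^2 / H_ii
  = (2.5954)^2/4 + (-7.7834)^2/13
  = 1.684 + 4.6601 = 6.3441
Step 3: Objective decrease = 0.5 * g^T H^(-1) g = 3.1721


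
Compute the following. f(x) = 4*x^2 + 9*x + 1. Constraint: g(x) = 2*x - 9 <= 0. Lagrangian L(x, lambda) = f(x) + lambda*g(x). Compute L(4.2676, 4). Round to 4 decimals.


Step 1: Evaluate f(x).
f(4.2676) = 4*4.2676^2 + 9*4.2676 + 1 = 112.258
Step 2: Evaluate g(x).
g(4.2676) = 2*4.2676 - 9 = -0.4648
Step 3: Compute Lagrangian.
L = 112.258 + 4*-0.4648 = 110.3988


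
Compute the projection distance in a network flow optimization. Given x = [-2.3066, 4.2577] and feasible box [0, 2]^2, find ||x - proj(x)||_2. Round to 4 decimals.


Project each component onto [0, 2].
clip(-2.3066) = 0.0, clip(4.2577) = 2.0
Projection = [0.0, 2.0]
Squared diffs: [5.3204, 5.0972]
Distance = sqrt(10.4176) = 3.2276


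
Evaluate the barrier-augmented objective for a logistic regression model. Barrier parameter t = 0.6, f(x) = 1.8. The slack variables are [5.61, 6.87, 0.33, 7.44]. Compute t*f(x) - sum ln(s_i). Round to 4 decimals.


Step 1: Compute log-barrier.
ln values: [1.7246, 1.9272, -1.1087, 2.0069]
phi = -(1.7246 + 1.9272 - 1.1087 + 2.0069) = -4.5499
Step 2: Compute augmented objective.
t*f(x) = 0.6*1.8 = 1.08
Total = 1.08 - 4.5499 = -3.4699


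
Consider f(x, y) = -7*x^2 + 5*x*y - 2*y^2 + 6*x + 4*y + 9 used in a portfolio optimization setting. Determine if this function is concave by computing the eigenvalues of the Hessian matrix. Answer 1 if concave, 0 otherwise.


The Hessian of f(x,y) = -7*x^2 + 5*x*y - 2*y^2 + 6*x + 4*y + 9 is:
H = [[-14, 5], [5, -4]]
Trace = -14 - 4 = -18
Determinant = -14*-4 - (5)^2 = 31
Discriminant = (-18)^2 - 4*31 = 200.0
Eigenvalues: lambda_1 = -16.0711, lambda_2 = -1.9289
The function is concave.

1


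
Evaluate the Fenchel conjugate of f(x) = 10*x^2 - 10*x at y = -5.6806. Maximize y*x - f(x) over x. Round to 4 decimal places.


f*(y) = sup_x {y*x - a*x^2 - b*x} = sup_x {(y-b)*x - a*x^2}
FOC: (y - b) - 2a*x = 0 => x* = (y - b)/(2a)
x* = (-5.6806 + 10)/(2*10) = 0.216
f*(-5.6806) = (y-b)^2/(4a) = (-5.6806 + 10)^2/(4*10)
= 18.6572/40 = 0.4664


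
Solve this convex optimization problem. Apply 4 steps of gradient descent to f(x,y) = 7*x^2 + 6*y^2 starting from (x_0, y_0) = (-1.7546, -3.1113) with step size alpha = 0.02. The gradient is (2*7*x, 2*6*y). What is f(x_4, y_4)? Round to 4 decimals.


Gradient descent on f(x,y) = 7*x^2 + 6*y^2.
Starting point: (-1.7546, -3.1113), alpha = 0.02
Step 1: grad_x = 2*7*-1.7546 = -24.5644, grad_y = 2*6*-3.1113 = -37.3356
  x_1 = -1.7546 - 0.02*-24.5644 = -1.2633
  y_1 = -3.1113 - 0.02*-37.3356 = -2.3646
Step 2: grad_x = 2*7*-1.2633 = -17.6864, grad_y = 2*6*-2.3646 = -28.3751
  x_2 = -1.2633 - 0.02*-17.6864 = -0.9096
  y_2 = -2.3646 - 0.02*-28.3751 = -1.7971
Step 3: grad_x = 2*7*-0.9096 = -12.7342, grad_y = 2*6*-1.7971 = -21.565
  x_3 = -0.9096 - 0.02*-12.7342 = -0.6549
  y_3 = -1.7971 - 0.02*-21.565 = -1.3658
Step 4: grad_x = 2*7*-0.6549 = -9.1686, grad_y = 2*6*-1.3658 = -16.3894
  x_4 = -0.6549 - 0.02*-9.1686 = -0.4715
  y_4 = -1.3658 - 0.02*-16.3894 = -1.038
f(-0.4715, -1.038) = 7*(-0.4715)^2 + 6*(-1.038)^2 = 8.021


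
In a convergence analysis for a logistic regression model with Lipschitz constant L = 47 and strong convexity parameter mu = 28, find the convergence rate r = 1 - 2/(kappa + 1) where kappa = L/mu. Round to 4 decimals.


Step 1: Compute the condition number.
kappa = L/mu = 47/28 = 1.6786
Step 2: Compute the convergence rate.
r = 1 - 2/(kappa + 1) = 1 - 2*mu/(L + mu) = (L - mu)/(L + mu) = 19/75 = 0.2533


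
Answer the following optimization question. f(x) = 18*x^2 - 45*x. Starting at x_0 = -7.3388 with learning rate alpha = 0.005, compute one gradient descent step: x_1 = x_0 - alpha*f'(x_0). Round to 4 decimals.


We compute the gradient at x_0 and apply the update.
f'(x) = 36*x - 45
f'(-7.3388) = 36*-7.3388 - 45 = -309.1968
x_1 = -7.3388 - 0.005*-309.1968 = -5.7928


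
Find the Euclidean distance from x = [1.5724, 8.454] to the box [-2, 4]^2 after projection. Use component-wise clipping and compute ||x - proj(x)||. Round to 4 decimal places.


Project each component onto [-2, 4].
clip(1.5724) = 1.5724, clip(8.454) = 4.0
Projection = [1.5724, 4.0]
Squared diffs: [0.0, 19.8381]
Distance = sqrt(19.8381) = 4.454


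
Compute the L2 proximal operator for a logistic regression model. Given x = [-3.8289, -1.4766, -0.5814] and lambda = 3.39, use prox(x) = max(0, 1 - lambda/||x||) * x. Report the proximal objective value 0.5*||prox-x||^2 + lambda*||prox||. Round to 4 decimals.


Step 1: Compute ||x||.
||x|| = 4.1447
Step 2: Compute scaling factor.
scale = max(0, 1 - 3.39/4.1447) = 0.1821
Step 3: prox(x) = [-0.6972, -0.2689, -0.1059]
||prox(x)|| = 0.7547
Step 4: Proximal objective.
0.5*||prox-x||^2 = 5.7461
lambda*||prox|| = 2.5584
Total = 8.3046


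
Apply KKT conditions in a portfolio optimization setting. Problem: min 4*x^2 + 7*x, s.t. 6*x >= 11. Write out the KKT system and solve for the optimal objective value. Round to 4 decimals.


Step 1: Try lambda = 0 (constraint inactive).
x_unc = -7/(2*4) = -0.875
Check: 6*-0.875 = -5.25 < 11 -- violated!
Step 2: Constraint must be active: 6*x = 11
x* = 11/6 = 1.8333 (rounded; the exact value 11/6 is used below)
lambda = (2*4*(11/6) + 7)/6 = 3.6111
Step 3: Compute optimal value.
f(x*) = 4*(11/6)^2 + 7*(11/6) = 26.2778


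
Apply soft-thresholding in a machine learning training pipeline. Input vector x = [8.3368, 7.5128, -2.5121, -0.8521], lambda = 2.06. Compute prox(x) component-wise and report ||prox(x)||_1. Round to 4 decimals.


Soft-thresholding with lambda = 2.06:
prox(8.3368) = sign(8.3368)*max(|8.3368| - 2.06, 0) = 6.2768
prox(7.5128) = sign(7.5128)*max(|7.5128| - 2.06, 0) = 5.4528
prox(-2.5121) = sign(-2.5121)*max(|-2.5121| - 2.06, 0) = -0.4521
prox(-0.8521) = sign(-0.8521)*max(|-0.8521| - 2.06, 0) = 0.0
prox(x) = [6.2768, 5.4528, -0.4521, 0.0]
||prox(x)||_1 = 6.2768 + 5.4528 + 0.4521 + 0.0 = 12.1817


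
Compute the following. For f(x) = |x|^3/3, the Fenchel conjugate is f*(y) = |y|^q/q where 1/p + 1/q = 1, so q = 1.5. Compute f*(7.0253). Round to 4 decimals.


The conjugate exponent q satisfies 1/p + 1/q = 1.
p = 3, so q = 3/(3 - 1) = 1.5
|y|^q = 7.0253^1.5 = 18.6208
f*(7.0253) = 18.6208 / 1.5 = 12.4138


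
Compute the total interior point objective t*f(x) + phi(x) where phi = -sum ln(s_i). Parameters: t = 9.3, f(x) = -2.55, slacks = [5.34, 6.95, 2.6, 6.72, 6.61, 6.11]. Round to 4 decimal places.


Step 1: Compute log-barrier.
ln values: [1.6752, 1.9387, 0.9555, 1.9051, 1.8886, 1.8099]
phi = -(1.6752 + 1.9387 + 0.9555 + 1.9051 + 1.8886 + 1.8099) = -10.1731
Step 2: Compute augmented objective.
t*f(x) = 9.3*-2.55 = -23.715
Total = -23.715 - 10.1731 = -33.8881


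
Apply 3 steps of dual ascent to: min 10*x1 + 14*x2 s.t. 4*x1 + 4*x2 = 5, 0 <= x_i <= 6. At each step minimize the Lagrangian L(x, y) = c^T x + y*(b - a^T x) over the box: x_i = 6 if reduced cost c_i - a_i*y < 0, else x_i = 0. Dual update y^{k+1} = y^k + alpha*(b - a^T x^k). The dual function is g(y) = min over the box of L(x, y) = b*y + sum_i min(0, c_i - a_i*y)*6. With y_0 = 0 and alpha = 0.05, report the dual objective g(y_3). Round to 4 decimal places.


Dual ascent for LP: min 10*x1 + 14*x2, 4*x1 + 4*x2 = 5, 0 <= x_i <= 6
Step 1: y^k = 0.0, reduced costs: (10.0, 14.0)
  x^k = (0.0, 0.0), subgradient = b - a^T x = 5.0
  y^{k+1} = 0.0 + 0.05*5.0 = 0.25
Step 2: y^k = 0.25, reduced costs: (9.0, 13.0)
  x^k = (0.0, 0.0), subgradient = b - a^T x = 5.0
  y^{k+1} = 0.25 + 0.05*5.0 = 0.5
Step 3: y^k = 0.5, reduced costs: (8.0, 12.0)
  x^k = (0.0, 0.0), subgradient = b - a^T x = 5.0
  y^{k+1} = 0.5 + 0.05*5.0 = 0.75
Dual objective at y_3 = 0.75: reduced costs (7.0, 11.0), box minimizer x = (0.0, 0.0)
g(y_3) = b*y + (c1 - a1*y)*x1 + (c2 - a2*y)*x2 = 5*0.75 + 7.0*0.0 + 11.0*0.0 = 3.75 + 0.0 + 0.0 = 3.75


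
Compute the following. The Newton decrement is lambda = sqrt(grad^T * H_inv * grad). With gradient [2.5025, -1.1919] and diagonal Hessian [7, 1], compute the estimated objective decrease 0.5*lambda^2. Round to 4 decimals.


Step 1: H is diagonal, so H^(-1) * g = [0.3575, -1.1919].
Step 2: g^T H^(-1) g = sum_i g_i^2 / H_ii
  = (2.5025)^2/7 + (-1.1919)^2/1
  = 0.8946 + 1.4206 = 2.3153
Step 3: Objective decrease = 0.5 * g^T H^(-1) g = 1.1576


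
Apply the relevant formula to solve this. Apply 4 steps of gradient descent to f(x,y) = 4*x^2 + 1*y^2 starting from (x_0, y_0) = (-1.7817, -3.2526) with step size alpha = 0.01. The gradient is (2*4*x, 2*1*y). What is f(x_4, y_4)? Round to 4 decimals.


Gradient descent on f(x,y) = 4*x^2 + 1*y^2.
Starting point: (-1.7817, -3.2526), alpha = 0.01
Step 1: grad_x = 2*4*-1.7817 = -14.2536, grad_y = 2*1*-3.2526 = -6.5052
  x_1 = -1.7817 - 0.01*-14.2536 = -1.6392
  y_1 = -3.2526 - 0.01*-6.5052 = -3.1875
Step 2: grad_x = 2*4*-1.6392 = -13.1133, grad_y = 2*1*-3.1875 = -6.3751
  x_2 = -1.6392 - 0.01*-13.1133 = -1.508
  y_2 = -3.1875 - 0.01*-6.3751 = -3.1238
Step 3: grad_x = 2*4*-1.508 = -12.0642, grad_y = 2*1*-3.1238 = -6.2476
  x_3 = -1.508 - 0.01*-12.0642 = -1.3874
  y_3 = -3.1238 - 0.01*-6.2476 = -3.0613
Step 4: grad_x = 2*4*-1.3874 = -11.0991, grad_y = 2*1*-3.0613 = -6.1226
  x_4 = -1.3874 - 0.01*-11.0991 = -1.2764
  y_4 = -3.0613 - 0.01*-6.1226 = -3.0001
f(-1.2764, -3.0001) = 4*(-1.2764)^2 + 1*(-3.0001)^2 = 15.5173


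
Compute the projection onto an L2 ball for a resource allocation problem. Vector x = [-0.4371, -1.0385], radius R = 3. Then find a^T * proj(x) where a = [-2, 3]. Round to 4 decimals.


Step 1: Compute ||x|| (intermediates to 6 decimals).
||x|| = sqrt((-0.4371)^2 + (-1.0385)^2) = 1.126738
Step 2: Project.
Since ||x|| <= R, proj = x (no scaling needed).
proj(x) = [-0.4371, -1.0385]
Step 3: Dot product.
a^T * proj(x) = -2*(-0.4371) + 3*(-1.0385) = -2.2413


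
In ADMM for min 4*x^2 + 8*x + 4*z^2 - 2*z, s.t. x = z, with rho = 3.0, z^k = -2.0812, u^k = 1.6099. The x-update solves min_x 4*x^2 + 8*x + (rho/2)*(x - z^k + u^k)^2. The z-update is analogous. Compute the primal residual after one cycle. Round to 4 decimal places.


ADMM iteration with rho = 3.0, z^k = -2.0812, u^k = 1.6099
Step 1: x-update.
Minimize 4*x^2 + 8*x + (3.0/2)*(x + 2.0812 + 1.6099)^2
FOC: (2*4 + 3.0)*x = -8 + 3.0*(-2.0812 - 1.6099)
x^{k+1} = -1.7339
Step 2: z-update.
Minimize 4*z^2 - 2*z + (3.0/2)*(-1.7339 - z + 1.6099)^2
FOC: (2*4 + 3.0)*z = 2 + 3.0*(-1.7339 + 1.6099)
z^{k+1} = 0.148
Step 3: u-update.
u^{k+1} = 1.6099 - 1.7339 - 0.148 = -0.272
Step 4: Primal residual = |-1.7339 - 0.148| = 1.8819


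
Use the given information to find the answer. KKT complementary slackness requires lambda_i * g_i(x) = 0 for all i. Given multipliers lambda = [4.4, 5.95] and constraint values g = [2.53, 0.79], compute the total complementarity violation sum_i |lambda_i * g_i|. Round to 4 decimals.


KKT complementary slackness check:
lambda_1 * g_1 = 4.4 * 2.53 = 11.132
lambda_2 * g_2 = 5.95 * 0.79 = 4.7005
Total violation = 11.132 + 4.7005 = 15.8325


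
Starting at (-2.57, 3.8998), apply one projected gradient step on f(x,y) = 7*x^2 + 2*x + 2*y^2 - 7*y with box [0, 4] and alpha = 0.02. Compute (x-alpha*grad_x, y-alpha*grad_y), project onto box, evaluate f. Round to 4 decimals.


Step 1: Compute gradient at (-2.57, 3.8998).
grad_x = 2*7*-2.57 + 2 = -33.98
grad_y = 2*2*3.8998 - 7 = 8.5992
Step 2: Gradient step.
x_raw = -2.57 - 0.02*-33.98 = -1.8904
y_raw = 3.8998 - 0.02*8.5992 = 3.7278
Step 3: Project onto [0, 4].
x_proj = clip(-1.8904) = 0.0
y_proj = clip(3.7278) = 3.7278
Step 4: Evaluate f.
f(0.0, 3.7278) = 1.6985


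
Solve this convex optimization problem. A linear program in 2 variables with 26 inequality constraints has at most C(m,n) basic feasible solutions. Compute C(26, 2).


Each vertex corresponds to some choice of n active constraints out of m, so the number of vertices is at most C(m, n) = m! / (n!(m-n)!).
m = 26, n = 2
Numerator: 26 * 25
Denominator: 2! = 2
C(26, 2) = 325


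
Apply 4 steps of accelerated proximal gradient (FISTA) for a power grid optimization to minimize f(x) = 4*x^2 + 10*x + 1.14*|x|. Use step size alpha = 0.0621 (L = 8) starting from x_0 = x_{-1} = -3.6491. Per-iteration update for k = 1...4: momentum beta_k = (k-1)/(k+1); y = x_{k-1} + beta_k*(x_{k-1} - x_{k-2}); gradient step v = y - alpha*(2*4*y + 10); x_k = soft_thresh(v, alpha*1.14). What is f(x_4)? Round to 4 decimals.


FISTA on f(x) = 4*x^2 + 10*x + 1.14*|x|
L = 8, alpha = 0.0621
Iteration 1: beta = 0.0, y = -3.6491 + 0.0*(-3.6491 + 3.6491) = -3.6491
  grad(y) = -19.1928, v = y - alpha*grad = -2.4572
  prox(v) = soft_thresh(-2.4572, 0.0708) = -2.3864
Iteration 2: beta = 0.3333, y = -2.3864 + 0.3333*(-2.3864 + 3.6491) = -1.9655
  grad(y) = -5.7244, v = y - alpha*grad = -1.6101
  prox(v) = soft_thresh(-1.6101, 0.0708) = -1.5393
Iteration 3: beta = 0.5, y = -1.5393 + 0.5*(-1.5393 + 2.3864) = -1.1157
  grad(y) = 1.0745, v = y - alpha*grad = -1.1824
  prox(v) = soft_thresh(-1.1824, 0.0708) = -1.1116
Iteration 4: beta = 0.6, y = -1.1116 + 0.6*(-1.1116 + 1.5393) = -0.855
  grad(y) = 3.1598, v = y - alpha*grad = -1.0513
  prox(v) = soft_thresh(-1.0513, 0.0708) = -0.9805
f(x_4) = 4*(-0.9805)^2 + 10*(-0.9805) + 1.14*|-0.9805| = -4.8417


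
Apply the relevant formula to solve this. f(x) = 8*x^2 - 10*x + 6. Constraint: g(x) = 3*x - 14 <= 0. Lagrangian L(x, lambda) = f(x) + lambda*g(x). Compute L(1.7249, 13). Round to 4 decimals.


Step 1: Evaluate f(x).
f(1.7249) = 8*1.7249^2 - 10*1.7249 + 6 = 12.5532
Step 2: Evaluate g(x).
g(1.7249) = 3*1.7249 - 14 = -8.8253
Step 3: Compute Lagrangian.
L = 12.5532 + 13*-8.8253 = -102.1757


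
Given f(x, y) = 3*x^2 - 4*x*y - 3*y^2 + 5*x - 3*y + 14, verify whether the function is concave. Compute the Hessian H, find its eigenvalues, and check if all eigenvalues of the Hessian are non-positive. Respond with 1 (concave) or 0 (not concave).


The Hessian of f(x,y) = 3*x^2 - 4*x*y - 3*y^2 + 5*x - 3*y + 14 is:
H = [[6, -4], [-4, -6]]
Trace = 6 - 6 = 0
Determinant = 6*-6 - (-4)^2 = -52
Discriminant = (0)^2 - 4*-52 = 208.0
Eigenvalues: lambda_1 = -7.2111, lambda_2 = 7.2111
The function is not concave.

0


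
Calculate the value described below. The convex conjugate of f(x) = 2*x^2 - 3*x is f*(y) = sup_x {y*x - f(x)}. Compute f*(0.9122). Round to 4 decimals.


f*(y) = sup_x {y*x - a*x^2 - b*x} = sup_x {(y-b)*x - a*x^2}
FOC: (y - b) - 2a*x = 0 => x* = (y - b)/(2a)
x* = (0.9122 + 3)/(2*2) = 0.9781
f*(0.9122) = (y-b)^2/(4a) = (0.9122 + 3)^2/(4*2)
= 15.3053/8 = 1.9132


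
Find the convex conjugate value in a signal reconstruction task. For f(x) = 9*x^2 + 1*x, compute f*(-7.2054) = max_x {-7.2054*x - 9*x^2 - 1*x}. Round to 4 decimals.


f*(y) = sup_x {y*x - a*x^2 - b*x} = sup_x {(y-b)*x - a*x^2}
FOC: (y - b) - 2a*x = 0 => x* = (y - b)/(2a)
x* = (-7.2054 - 1)/(2*9) = -0.4559
f*(-7.2054) = (y-b)^2/(4a) = (-7.2054 - 1)^2/(4*9)
= 67.3286/36 = 1.8702


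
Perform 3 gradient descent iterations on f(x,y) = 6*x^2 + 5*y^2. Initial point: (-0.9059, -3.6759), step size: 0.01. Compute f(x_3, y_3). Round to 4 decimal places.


Gradient descent on f(x,y) = 6*x^2 + 5*y^2.
Starting point: (-0.9059, -3.6759), alpha = 0.01
Step 1: grad_x = 2*6*-0.9059 = -10.8708, grad_y = 2*5*-3.6759 = -36.759
  x_1 = -0.9059 - 0.01*-10.8708 = -0.7972
  y_1 = -3.6759 - 0.01*-36.759 = -3.3083
Step 2: grad_x = 2*6*-0.7972 = -9.5663, grad_y = 2*5*-3.3083 = -33.0831
  x_2 = -0.7972 - 0.01*-9.5663 = -0.7015
  y_2 = -3.3083 - 0.01*-33.0831 = -2.9775
Step 3: grad_x = 2*6*-0.7015 = -8.4183, grad_y = 2*5*-2.9775 = -29.7748
  x_3 = -0.7015 - 0.01*-8.4183 = -0.6173
  y_3 = -2.9775 - 0.01*-29.7748 = -2.6797
f(-0.6173, -2.6797) = 6*(-0.6173)^2 + 5*(-2.6797)^2 = 38.1915


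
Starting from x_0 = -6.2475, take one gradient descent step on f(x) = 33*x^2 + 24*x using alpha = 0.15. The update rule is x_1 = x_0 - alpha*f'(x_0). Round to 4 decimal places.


We compute the gradient at x_0 and apply the update.
f'(x) = 66*x + 24
f'(-6.2475) = 66*-6.2475 + 24 = -388.335
x_1 = -6.2475 - 0.15*-388.335 = 52.0028


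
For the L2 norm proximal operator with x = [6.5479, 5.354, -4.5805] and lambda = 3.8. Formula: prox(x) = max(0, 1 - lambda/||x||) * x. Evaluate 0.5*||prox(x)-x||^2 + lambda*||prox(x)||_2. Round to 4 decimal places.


Step 1: Compute ||x||.
||x|| = 9.6188
Step 2: Compute scaling factor.
scale = max(0, 1 - 3.8/9.6188) = 0.6049
Step 3: prox(x) = [3.9611, 3.2389, -2.7709]
||prox(x)|| = 5.8188
Step 4: Proximal objective.
0.5*||prox-x||^2 = 7.22
lambda*||prox|| = 22.1114
Total = 29.3314


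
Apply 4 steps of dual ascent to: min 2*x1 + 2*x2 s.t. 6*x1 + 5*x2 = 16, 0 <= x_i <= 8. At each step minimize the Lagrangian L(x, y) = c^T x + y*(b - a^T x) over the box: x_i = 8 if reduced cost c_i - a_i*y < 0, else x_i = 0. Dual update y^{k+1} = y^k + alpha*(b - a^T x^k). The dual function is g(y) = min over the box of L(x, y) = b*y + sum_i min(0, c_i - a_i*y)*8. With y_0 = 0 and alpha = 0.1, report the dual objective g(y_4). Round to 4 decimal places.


Dual ascent for LP: min 2*x1 + 2*x2, 6*x1 + 5*x2 = 16, 0 <= x_i <= 8
Step 1: y^k = 0.0, reduced costs: (2.0, 2.0)
  x^k = (0.0, 0.0), subgradient = b - a^T x = 16.0
  y^{k+1} = 0.0 + 0.1*16.0 = 1.6
Step 2: y^k = 1.6, reduced costs: (-7.6, -6.0)
  x^k = (8.0, 8.0), subgradient = b - a^T x = -72.0
  y^{k+1} = 1.6 + 0.1*-72.0 = -5.6
Step 3: y^k = -5.6, reduced costs: (35.6, 30.0)
  x^k = (0.0, 0.0), subgradient = b - a^T x = 16.0
  y^{k+1} = -5.6 + 0.1*16.0 = -4.0
Step 4: y^k = -4.0, reduced costs: (26.0, 22.0)
  x^k = (0.0, 0.0), subgradient = b - a^T x = 16.0
  y^{k+1} = -4.0 + 0.1*16.0 = -2.4
Dual objective at y_4 = -2.4: reduced costs (16.4, 14.0), box minimizer x = (0.0, 0.0)
g(y_4) = b*y + (c1 - a1*y)*x1 + (c2 - a2*y)*x2 = 16*(-2.4) + 16.4*0.0 + 14.0*0.0 = -38.4 + 0.0 + 0.0 = -38.4


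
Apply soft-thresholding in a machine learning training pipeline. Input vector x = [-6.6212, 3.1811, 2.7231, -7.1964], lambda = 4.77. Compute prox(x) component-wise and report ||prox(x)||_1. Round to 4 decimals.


Soft-thresholding with lambda = 4.77:
prox(-6.6212) = sign(-6.6212)*max(|-6.6212| - 4.77, 0) = -1.8512
prox(3.1811) = sign(3.1811)*max(|3.1811| - 4.77, 0) = 0.0
prox(2.7231) = sign(2.7231)*max(|2.7231| - 4.77, 0) = 0.0
prox(-7.1964) = sign(-7.1964)*max(|-7.1964| - 4.77, 0) = -2.4264
prox(x) = [-1.8512, 0.0, 0.0, -2.4264]
||prox(x)||_1 = 1.8512 + 0.0 + 0.0 + 2.4264 = 4.2776


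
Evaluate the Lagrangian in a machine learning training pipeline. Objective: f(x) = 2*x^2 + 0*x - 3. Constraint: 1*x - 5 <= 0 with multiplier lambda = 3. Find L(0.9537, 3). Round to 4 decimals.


Step 1: Evaluate f(x).
f(0.9537) = 2*0.9537^2 + 0*0.9537 - 3 = -1.1809
Step 2: Evaluate g(x).
g(0.9537) = 1*0.9537 - 5 = -4.0463
Step 3: Compute Lagrangian.
L = -1.1809 + 3*-4.0463 = -13.3198


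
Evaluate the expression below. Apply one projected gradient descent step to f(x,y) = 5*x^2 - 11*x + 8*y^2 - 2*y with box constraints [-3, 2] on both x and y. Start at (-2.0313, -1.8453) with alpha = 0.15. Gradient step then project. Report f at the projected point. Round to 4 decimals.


Step 1: Compute gradient at (-2.0313, -1.8453).
grad_x = 2*5*-2.0313 - 11 = -31.313
grad_y = 2*8*-1.8453 - 2 = -31.5248
Step 2: Gradient step.
x_raw = -2.0313 - 0.15*-31.313 = 2.6657
y_raw = -1.8453 - 0.15*-31.5248 = 2.8834
Step 3: Project onto [-3, 2].
x_proj = clip(2.6657) = 2.0
y_proj = clip(2.8834) = 2.0
Step 4: Evaluate f.
f(2.0, 2.0) = 26.0


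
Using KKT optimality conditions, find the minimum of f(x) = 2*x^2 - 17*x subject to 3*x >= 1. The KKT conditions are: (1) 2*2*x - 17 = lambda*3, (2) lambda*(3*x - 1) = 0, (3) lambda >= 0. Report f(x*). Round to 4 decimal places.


Step 1: Try lambda = 0 (constraint inactive).
Stationarity: 2*2*x - 17 = 0
x* = 17/(2*2) = 4.25
Check constraint: 3*4.25 = 12.75 >= 1 -- satisfied.
Step 2: Compute optimal value.
f(x*) = 2*4.25^2 - 17*4.25 = -36.125


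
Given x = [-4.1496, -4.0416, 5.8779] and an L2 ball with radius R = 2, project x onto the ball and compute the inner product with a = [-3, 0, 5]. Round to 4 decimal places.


Step 1: Compute ||x|| (intermediates to 6 decimals).
||x|| = sqrt((-4.1496)^2 + (-4.0416)^2 + 5.8779^2) = 8.25248
Step 2: Project.
Since ||x|| > R, scale = R/||x|| = 2/8.25248 = 0.242351, proj(x) = scale * x
proj(x) = [-1.00566, -0.979486, 1.424515]
Step 3: Dot product.
a^T * proj(x) = -3*(-1.00566) + 0*(-0.979486) + 5*1.424515 = 10.1396


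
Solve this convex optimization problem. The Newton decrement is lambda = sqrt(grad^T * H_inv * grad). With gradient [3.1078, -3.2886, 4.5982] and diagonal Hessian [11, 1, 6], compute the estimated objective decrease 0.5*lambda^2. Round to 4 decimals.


Step 1: H is diagonal, so H^(-1) * g = [0.2825, -3.2886, 0.7664].
Step 2: g^T H^(-1) g = sum_i g_i^2 / H_ii
  = (3.1078)^2/11 + (-3.2886)^2/1 + (4.5982)^2/6
  = 0.878 + 10.8149 + 3.5239 = 15.2168
Step 3: Objective decrease = 0.5 * g^T H^(-1) g = 7.6084


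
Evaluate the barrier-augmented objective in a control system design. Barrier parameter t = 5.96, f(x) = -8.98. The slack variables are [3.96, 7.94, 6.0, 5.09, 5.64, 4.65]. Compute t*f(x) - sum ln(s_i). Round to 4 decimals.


Step 1: Compute log-barrier.
ln values: [1.3762, 2.0719, 1.7918, 1.6273, 1.7299, 1.5369]
phi = -(1.3762 + 2.0719 + 1.7918 + 1.6273 + 1.7299 + 1.5369) = -10.1339
Step 2: Compute augmented objective.
t*f(x) = 5.96*-8.98 = -53.5208
Total = -53.5208 - 10.1339 = -63.6547


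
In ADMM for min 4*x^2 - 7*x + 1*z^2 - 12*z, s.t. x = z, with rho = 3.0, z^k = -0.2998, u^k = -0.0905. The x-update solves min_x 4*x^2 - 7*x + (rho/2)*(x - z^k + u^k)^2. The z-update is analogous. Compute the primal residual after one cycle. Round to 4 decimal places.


ADMM iteration with rho = 3.0, z^k = -0.2998, u^k = -0.0905
Step 1: x-update.
Minimize 4*x^2 - 7*x + (3.0/2)*(x + 0.2998 - 0.0905)^2
FOC: (2*4 + 3.0)*x = 7 + 3.0*(-0.2998 + 0.0905)
x^{k+1} = 0.5793
Step 2: z-update.
Minimize 1*z^2 - 12*z + (3.0/2)*(0.5793 - z - 0.0905)^2
FOC: (2*1 + 3.0)*z = 12 + 3.0*(0.5793 - 0.0905)
z^{k+1} = 2.6933
Step 3: u-update.
u^{k+1} = -0.0905 + 0.5793 - 2.6933 = -2.2045
Step 4: Primal residual = |0.5793 - 2.6933| = 2.114


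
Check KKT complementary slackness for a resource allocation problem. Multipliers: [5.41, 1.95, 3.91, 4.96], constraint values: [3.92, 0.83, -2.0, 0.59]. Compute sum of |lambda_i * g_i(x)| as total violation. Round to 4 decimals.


KKT complementary slackness check:
lambda_1 * g_1 = 5.41 * 3.92 = 21.2072
lambda_2 * g_2 = 1.95 * 0.83 = 1.6185
lambda_3 * g_3 = 3.91 * -2.0 = -7.82
lambda_4 * g_4 = 4.96 * 0.59 = 2.9264
Total violation = 21.2072 + 1.6185 + 7.82 + 2.9264 = 33.5721


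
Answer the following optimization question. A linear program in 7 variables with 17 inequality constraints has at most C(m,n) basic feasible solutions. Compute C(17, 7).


Each vertex corresponds to some choice of n active constraints out of m, so the number of vertices is at most C(m, n) = m! / (n!(m-n)!).
m = 17, n = 7
Numerator: 17 * 16 * 15 * 14 * 13 * 12 * 11
Denominator: 7! = 5040
C(17, 7) = 19448


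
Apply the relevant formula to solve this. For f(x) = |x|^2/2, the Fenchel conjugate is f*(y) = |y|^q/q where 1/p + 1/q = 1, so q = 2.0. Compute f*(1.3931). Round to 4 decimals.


The conjugate exponent q satisfies 1/p + 1/q = 1.
p = 2, so q = 2/(2 - 1) = 2.0
|y|^q = 1.3931^2.0 = 1.9407
f*(1.3931) = 1.9407 / 2.0 = 0.9704


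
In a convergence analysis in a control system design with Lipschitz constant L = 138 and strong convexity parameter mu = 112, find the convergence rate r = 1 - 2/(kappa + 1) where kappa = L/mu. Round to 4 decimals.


Step 1: Compute the condition number.
kappa = L/mu = 138/112 = 1.2321
Step 2: Compute the convergence rate.
r = 1 - 2/(kappa + 1) = 1 - 2*mu/(L + mu) = (L - mu)/(L + mu) = 26/250 = 0.104


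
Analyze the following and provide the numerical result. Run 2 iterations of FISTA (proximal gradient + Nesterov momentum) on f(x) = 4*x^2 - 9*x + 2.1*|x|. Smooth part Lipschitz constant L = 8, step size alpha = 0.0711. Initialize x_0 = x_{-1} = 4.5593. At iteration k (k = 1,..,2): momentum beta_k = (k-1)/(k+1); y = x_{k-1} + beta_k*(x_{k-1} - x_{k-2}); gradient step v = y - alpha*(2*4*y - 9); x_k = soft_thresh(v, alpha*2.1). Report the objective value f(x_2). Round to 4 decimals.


FISTA on f(x) = 4*x^2 - 9*x + 2.1*|x|
L = 8, alpha = 0.0711
Iteration 1: beta = 0.0, y = 4.5593 + 0.0*(4.5593 - 4.5593) = 4.5593
  grad(y) = 27.4744, v = y - alpha*grad = 2.6059
  prox(v) = soft_thresh(2.6059, 0.1493) = 2.4566
Iteration 2: beta = 0.3333, y = 2.4566 + 0.3333*(2.4566 - 4.5593) = 1.7556
  grad(y) = 5.0452, v = y - alpha*grad = 1.3969
  prox(v) = soft_thresh(1.3969, 0.1493) = 1.2476
f(x_2) = 4*1.2476^2 - 9*1.2476 + 2.1*|1.2476| = -2.3823


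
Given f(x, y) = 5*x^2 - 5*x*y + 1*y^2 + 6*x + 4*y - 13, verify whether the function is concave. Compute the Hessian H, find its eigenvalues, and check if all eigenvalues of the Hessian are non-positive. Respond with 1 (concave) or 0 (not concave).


The Hessian of f(x,y) = 5*x^2 - 5*x*y + 1*y^2 + 6*x + 4*y - 13 is:
H = [[10, -5], [-5, 2]]
Trace = 10 + 2 = 12
Determinant = 10*2 - (-5)^2 = -5
Discriminant = (12)^2 - 4*-5 = 164.0
Eigenvalues: lambda_1 = -0.4031, lambda_2 = 12.4031
The function is not concave.

0


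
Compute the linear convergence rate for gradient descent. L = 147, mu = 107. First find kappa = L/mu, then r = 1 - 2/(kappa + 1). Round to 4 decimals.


Step 1: Compute the condition number.
kappa = L/mu = 147/107 = 1.3738
Step 2: Compute the convergence rate.
r = 1 - 2/(kappa + 1) = 1 - 2*mu/(L + mu) = (L - mu)/(L + mu) = 40/254 = 0.1575


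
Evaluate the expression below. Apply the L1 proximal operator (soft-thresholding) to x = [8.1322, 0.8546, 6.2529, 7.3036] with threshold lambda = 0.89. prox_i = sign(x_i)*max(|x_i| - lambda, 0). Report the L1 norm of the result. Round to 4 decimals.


Soft-thresholding with lambda = 0.89:
prox(8.1322) = sign(8.1322)*max(|8.1322| - 0.89, 0) = 7.2422
prox(0.8546) = sign(0.8546)*max(|0.8546| - 0.89, 0) = 0.0
prox(6.2529) = sign(6.2529)*max(|6.2529| - 0.89, 0) = 5.3629
prox(7.3036) = sign(7.3036)*max(|7.3036| - 0.89, 0) = 6.4136
prox(x) = [7.2422, 0.0, 5.3629, 6.4136]
||prox(x)||_1 = 7.2422 + 0.0 + 5.3629 + 6.4136 = 19.0187


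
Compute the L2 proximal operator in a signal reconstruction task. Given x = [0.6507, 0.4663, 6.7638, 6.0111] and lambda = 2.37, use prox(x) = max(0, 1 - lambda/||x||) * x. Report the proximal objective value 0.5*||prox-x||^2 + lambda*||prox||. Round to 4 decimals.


Step 1: Compute ||x||.
||x|| = 9.0842
Step 2: Compute scaling factor.
scale = max(0, 1 - 2.37/9.0842) = 0.7391
Step 3: prox(x) = [0.4809, 0.3446, 4.9992, 4.4429]
||prox(x)|| = 6.7142
Step 4: Proximal objective.
0.5*||prox-x||^2 = 2.8085
lambda*||prox|| = 15.9127
Total = 18.7212


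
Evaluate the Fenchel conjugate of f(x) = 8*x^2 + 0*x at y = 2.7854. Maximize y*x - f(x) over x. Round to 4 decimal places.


f*(y) = sup_x {y*x - a*x^2 - b*x} = sup_x {(y-b)*x - a*x^2}
FOC: (y - b) - 2a*x = 0 => x* = (y - b)/(2a)
x* = (2.7854 - 0)/(2*8) = 0.1741
f*(2.7854) = (y-b)^2/(4a) = (2.7854 - 0)^2/(4*8)
= 7.7585/32 = 0.2425


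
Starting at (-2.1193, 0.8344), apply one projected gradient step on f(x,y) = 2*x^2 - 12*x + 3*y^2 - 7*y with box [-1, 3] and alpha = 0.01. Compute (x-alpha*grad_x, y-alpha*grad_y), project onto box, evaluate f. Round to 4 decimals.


Step 1: Compute gradient at (-2.1193, 0.8344).
grad_x = 2*2*-2.1193 - 12 = -20.4772
grad_y = 2*3*0.8344 - 7 = -1.9936
Step 2: Gradient step.
x_raw = -2.1193 - 0.01*-20.4772 = -1.9145
y_raw = 0.8344 - 0.01*-1.9936 = 0.8543
Step 3: Project onto [-1, 3].
x_proj = clip(-1.9145) = -1.0
y_proj = clip(0.8543) = 0.8543
Step 4: Evaluate f.
f(-1.0, 0.8543) = 10.2093


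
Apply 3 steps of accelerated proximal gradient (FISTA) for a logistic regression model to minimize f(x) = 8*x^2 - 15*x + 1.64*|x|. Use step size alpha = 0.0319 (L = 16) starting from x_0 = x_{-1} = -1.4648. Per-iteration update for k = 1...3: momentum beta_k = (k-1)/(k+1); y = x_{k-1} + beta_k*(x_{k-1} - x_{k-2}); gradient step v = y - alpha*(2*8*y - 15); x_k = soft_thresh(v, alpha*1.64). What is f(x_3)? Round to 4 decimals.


FISTA on f(x) = 8*x^2 - 15*x + 1.64*|x|
L = 16, alpha = 0.0319
Iteration 1: beta = 0.0, y = -1.4648 + 0.0*(-1.4648 + 1.4648) = -1.4648
  grad(y) = -38.4368, v = y - alpha*grad = -0.2387
  prox(v) = soft_thresh(-0.2387, 0.0523) = -0.1864
Iteration 2: beta = 0.3333, y = -0.1864 + 0.3333*(-0.1864 + 1.4648) = 0.2398
  grad(y) = -11.1632, v = y - alpha*grad = 0.5959
  prox(v) = soft_thresh(0.5959, 0.0523) = 0.5436
Iteration 3: beta = 0.5, y = 0.5436 + 0.5*(0.5436 + 0.1864) = 0.9086
  grad(y) = -0.463, v = y - alpha*grad = 0.9233
  prox(v) = soft_thresh(0.9233, 0.0523) = 0.871
f(x_3) = 8*0.871^2 - 15*0.871 + 1.64*|0.871| = -5.5674


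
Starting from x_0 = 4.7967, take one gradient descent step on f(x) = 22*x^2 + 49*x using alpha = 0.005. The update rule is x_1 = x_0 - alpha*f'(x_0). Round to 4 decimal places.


We compute the gradient at x_0 and apply the update.
f'(x) = 44*x + 49
f'(4.7967) = 44*4.7967 + 49 = 260.0548
x_1 = 4.7967 - 0.005*260.0548 = 3.4964


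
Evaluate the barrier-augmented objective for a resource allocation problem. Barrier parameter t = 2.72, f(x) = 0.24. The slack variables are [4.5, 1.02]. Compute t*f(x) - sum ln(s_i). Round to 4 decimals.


Step 1: Compute log-barrier.
ln values: [1.5041, 0.0198]
phi = -(1.5041 + 0.0198) = -1.5239
Step 2: Compute augmented objective.
t*f(x) = 2.72*0.24 = 0.6528
Total = 0.6528 - 1.5239 = -0.8711


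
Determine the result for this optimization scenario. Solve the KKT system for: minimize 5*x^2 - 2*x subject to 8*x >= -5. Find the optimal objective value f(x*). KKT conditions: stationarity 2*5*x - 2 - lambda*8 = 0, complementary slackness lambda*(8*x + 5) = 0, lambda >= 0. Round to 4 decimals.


Step 1: Try lambda = 0 (constraint inactive).
Stationarity: 2*5*x - 2 = 0
x* = 2/(2*5) = 0.2
Check constraint: 8*0.2 = 1.6 >= -5 -- satisfied.
Step 2: Compute optimal value.
f(x*) = 5*0.2^2 - 2*0.2 = -0.2


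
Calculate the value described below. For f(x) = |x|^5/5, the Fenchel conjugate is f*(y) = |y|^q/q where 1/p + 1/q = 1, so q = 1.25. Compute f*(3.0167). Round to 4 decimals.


The conjugate exponent q satisfies 1/p + 1/q = 1.
p = 5, so q = 5/(5 - 1) = 1.25
|y|^q = 3.0167^1.25 = 3.9757
f*(3.0167) = 3.9757 / 1.25 = 3.1806


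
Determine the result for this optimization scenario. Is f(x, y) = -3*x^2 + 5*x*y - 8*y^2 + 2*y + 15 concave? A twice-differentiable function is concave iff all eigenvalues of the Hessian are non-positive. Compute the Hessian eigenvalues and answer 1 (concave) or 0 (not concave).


The Hessian of f(x,y) = -3*x^2 + 5*x*y - 8*y^2 + 2*y + 15 is:
H = [[-6, 5], [5, -16]]
Trace = -6 - 16 = -22
Determinant = -6*-16 - (5)^2 = 71
Discriminant = (-22)^2 - 4*71 = 200.0
Eigenvalues: lambda_1 = -18.0711, lambda_2 = -3.9289
The function is concave.

1


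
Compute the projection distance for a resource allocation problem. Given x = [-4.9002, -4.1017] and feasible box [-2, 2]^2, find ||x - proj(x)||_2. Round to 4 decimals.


Project each component onto [-2, 2].
clip(-4.9002) = -2.0, clip(-4.1017) = -2.0
Projection = [-2.0, -2.0]
Squared diffs: [8.4112, 4.4171]
Distance = sqrt(12.8283) = 3.5817


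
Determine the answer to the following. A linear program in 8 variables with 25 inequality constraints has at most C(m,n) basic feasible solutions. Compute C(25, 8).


Each vertex corresponds to some choice of n active constraints out of m, so the number of vertices is at most C(m, n) = m! / (n!(m-n)!).
m = 25, n = 8
Numerator: 25 * 24 * 23 * 22 * 21 * 20 * 19 * 18
Denominator: 8! = 40320
C(25, 8) = 1081575


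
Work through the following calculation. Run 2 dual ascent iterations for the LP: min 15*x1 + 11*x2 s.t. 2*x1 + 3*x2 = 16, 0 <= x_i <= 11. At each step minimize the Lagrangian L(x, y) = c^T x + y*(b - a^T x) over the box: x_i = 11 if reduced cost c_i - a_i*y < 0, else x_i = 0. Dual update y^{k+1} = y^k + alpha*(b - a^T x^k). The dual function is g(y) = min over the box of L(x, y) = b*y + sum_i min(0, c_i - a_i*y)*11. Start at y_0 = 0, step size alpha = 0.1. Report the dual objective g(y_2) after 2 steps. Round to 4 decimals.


Dual ascent for LP: min 15*x1 + 11*x2, 2*x1 + 3*x2 = 16, 0 <= x_i <= 11
Step 1: y^k = 0.0, reduced costs: (15.0, 11.0)
  x^k = (0.0, 0.0), subgradient = b - a^T x = 16.0
  y^{k+1} = 0.0 + 0.1*16.0 = 1.6
Step 2: y^k = 1.6, reduced costs: (11.8, 6.2)
  x^k = (0.0, 0.0), subgradient = b - a^T x = 16.0
  y^{k+1} = 1.6 + 0.1*16.0 = 3.2
Dual objective at y_2 = 3.2: reduced costs (8.6, 1.4), box minimizer x = (0.0, 0.0)
g(y_2) = b*y + (c1 - a1*y)*x1 + (c2 - a2*y)*x2 = 16*3.2 + 8.6*0.0 + 1.4*0.0 = 51.2 + 0.0 + 0.0 = 51.2
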